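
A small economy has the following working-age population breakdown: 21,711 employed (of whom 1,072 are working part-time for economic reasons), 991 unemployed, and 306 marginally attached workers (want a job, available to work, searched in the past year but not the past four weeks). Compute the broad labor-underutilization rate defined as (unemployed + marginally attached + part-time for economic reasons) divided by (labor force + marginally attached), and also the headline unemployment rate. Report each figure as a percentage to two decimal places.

Broad underutilization rate ≈ 10.30%; headline unemployment rate ≈ 4.37%.

Labor force = 21,711 + 991 = 22,702.
Numerator = 991 + 306 + 1,072 = 2,369.
Denominator = 22,702 + 306 = 23,008.
Broad rate = 2,369 / 23,008 = 10.30%.
Headline unemployment rate = 991 / 22,702 = 4.37%.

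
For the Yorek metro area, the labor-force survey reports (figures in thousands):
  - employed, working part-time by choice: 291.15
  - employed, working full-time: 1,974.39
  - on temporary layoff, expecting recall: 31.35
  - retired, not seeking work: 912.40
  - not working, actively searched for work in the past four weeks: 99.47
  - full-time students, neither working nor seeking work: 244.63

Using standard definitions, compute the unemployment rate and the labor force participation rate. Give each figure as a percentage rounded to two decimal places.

Employed = 291.15 + 1,974.39 = 2,265.54 thousand.
Unemployed = 31.35 + 99.47 = 130.82 thousand (jobless and actively searching, or on temporary layoff).
Labor force = 2,265.54 + 130.82 = 2,396.36 thousand.
Not in labor force = 912.40 + 244.63 = 1,157.03 thousand (those not working and not actively searching are outside the labor force).
Civilian working-age population = 2,396.36 + 1,157.03 = 3,553.39 thousand.
Unemployment rate = 130.82 / 2,396.36 = 5.46%.
Labor force participation rate = 2,396.36 / 3,553.39 = 67.44%.

Unemployment rate ≈ 5.46%; labor force participation rate ≈ 67.44%.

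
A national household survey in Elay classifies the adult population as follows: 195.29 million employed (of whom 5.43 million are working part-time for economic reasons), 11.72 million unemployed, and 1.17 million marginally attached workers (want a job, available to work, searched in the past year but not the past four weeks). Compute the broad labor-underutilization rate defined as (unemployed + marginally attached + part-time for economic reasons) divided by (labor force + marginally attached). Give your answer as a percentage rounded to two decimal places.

Broad underutilization rate ≈ 8.80%.

Labor force = 195.29 + 11.72 = 207.01 million.
Numerator = 11.72 + 1.17 + 5.43 = 18.32 million.
Denominator = 207.01 + 1.17 = 208.18 million.
Broad rate = 18.32 / 208.18 = 8.80%.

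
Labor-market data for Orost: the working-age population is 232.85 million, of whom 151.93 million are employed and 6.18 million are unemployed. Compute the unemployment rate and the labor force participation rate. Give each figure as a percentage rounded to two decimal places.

Labor force = employed + unemployed = 151.93 + 6.18 = 158.11 million.
Unemployment rate = 6.18 / 158.11 = 3.91%.
Labor force participation rate = 158.11 / 232.85 = 67.90%.

Unemployment rate ≈ 3.91%; labor force participation rate ≈ 67.90%.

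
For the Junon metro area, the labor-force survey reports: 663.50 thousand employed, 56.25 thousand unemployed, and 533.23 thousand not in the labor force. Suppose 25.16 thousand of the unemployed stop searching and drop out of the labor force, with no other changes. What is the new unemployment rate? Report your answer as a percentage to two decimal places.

Initially, labor force = 663.50 + 56.25 = 719.75 thousand, so u = 56.25/719.75 = 7.82%.
After the change, unemployed and labor force both fall by 25.16 → E = 663.50, U = 31.09, labor force = 694.59 thousand.
New unemployment rate = 31.09 / 694.59 = 4.48%.

New unemployment rate ≈ 4.48%.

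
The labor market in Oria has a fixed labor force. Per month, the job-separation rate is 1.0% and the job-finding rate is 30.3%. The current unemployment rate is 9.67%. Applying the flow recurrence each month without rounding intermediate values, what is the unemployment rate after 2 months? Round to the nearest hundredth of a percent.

With a fixed labor force, u_{t+1} = u_t + s·(1−u_t) − f·u_t = u_t·(1−s−f) + s.
Here 1−s−f = 0.687 and s = 0.010.
u_1 = 0.096700 × 0.687 + 0.010 = 0.076433.
u_2 = 0.076433 × 0.687 + 0.010 = 0.062509.

Unemployment rate after two months ≈ 6.25%.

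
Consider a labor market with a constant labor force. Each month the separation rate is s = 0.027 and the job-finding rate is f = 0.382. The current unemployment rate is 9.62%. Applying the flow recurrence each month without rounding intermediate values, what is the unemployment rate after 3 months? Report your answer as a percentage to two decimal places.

With a fixed labor force, u_{t+1} = u_t + s·(1−u_t) − f·u_t = u_t·(1−s−f) + s.
Here 1−s−f = 0.591 and s = 0.027.
u_1 = 0.096200 × 0.591 + 0.027 = 0.083854.
u_2 = 0.083854 × 0.591 + 0.027 = 0.076558.
u_3 = 0.076558 × 0.591 + 0.027 = 0.072246.

Unemployment rate after three months ≈ 7.22%.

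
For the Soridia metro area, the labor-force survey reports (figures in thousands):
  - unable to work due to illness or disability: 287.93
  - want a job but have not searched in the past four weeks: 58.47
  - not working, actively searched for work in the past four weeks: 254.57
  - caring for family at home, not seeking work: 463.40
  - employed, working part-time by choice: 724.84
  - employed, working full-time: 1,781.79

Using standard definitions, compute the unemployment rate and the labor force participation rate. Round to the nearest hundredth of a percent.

Unemployment rate ≈ 9.22%; labor force participation rate ≈ 77.32%.

Employed = 724.84 + 1,781.79 = 2,506.63 thousand.
Unemployed = 254.57 thousand.
Labor force = 2,506.63 + 254.57 = 2,761.20 thousand.
Not in labor force = 287.93 + 58.47 + 463.40 = 809.80 thousand (those not working and not actively searching are outside the labor force — including those who want a job but have given up searching).
Civilian working-age population = 2,761.20 + 809.80 = 3,571.00 thousand.
Unemployment rate = 254.57 / 2,761.20 = 9.22%.
Labor force participation rate = 2,761.20 / 3,571.00 = 77.32%.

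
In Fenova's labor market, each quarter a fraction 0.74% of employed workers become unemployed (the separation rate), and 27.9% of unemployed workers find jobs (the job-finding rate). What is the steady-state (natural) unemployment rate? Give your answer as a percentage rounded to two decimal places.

Steady-state unemployment rate ≈ 2.58%.

At steady state the flows balance: s·E = f·U, so U/(E+U) = s/(s+f).
u* = 0.74 / (0.74 + 27.9) = 0.74 / 28.64 = 2.58%.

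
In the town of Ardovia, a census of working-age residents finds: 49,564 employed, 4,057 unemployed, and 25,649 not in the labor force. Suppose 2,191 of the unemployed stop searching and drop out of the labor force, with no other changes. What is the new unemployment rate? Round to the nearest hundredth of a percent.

Initially, labor force = 49,564 + 4,057 = 53,621, so u = 4,057/53,621 = 7.57%.
After the change, unemployed and labor force both fall by 2,191 → E = 49,564, U = 1,866, labor force = 51,430.
New unemployment rate = 1,866 / 51,430 = 3.63%.

New unemployment rate ≈ 3.63%.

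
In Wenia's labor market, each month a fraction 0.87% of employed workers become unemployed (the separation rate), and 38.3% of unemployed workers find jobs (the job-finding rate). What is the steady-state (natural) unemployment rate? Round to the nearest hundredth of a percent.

At steady state the flows balance: s·E = f·U, so U/(E+U) = s/(s+f).
u* = 0.87 / (0.87 + 38.3) = 0.87 / 39.17 = 2.22%.

Steady-state unemployment rate ≈ 2.22%.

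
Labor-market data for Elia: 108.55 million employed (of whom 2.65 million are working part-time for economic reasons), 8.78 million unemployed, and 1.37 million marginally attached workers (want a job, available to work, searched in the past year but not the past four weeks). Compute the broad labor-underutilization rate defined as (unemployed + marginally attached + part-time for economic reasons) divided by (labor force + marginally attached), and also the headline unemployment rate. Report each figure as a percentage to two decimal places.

Labor force = 108.55 + 8.78 = 117.33 million.
Numerator = 8.78 + 1.37 + 2.65 = 12.80 million.
Denominator = 117.33 + 1.37 = 118.70 million.
Broad rate = 12.80 / 118.70 = 10.78%.
Headline unemployment rate = 8.78 / 117.33 = 7.48%.

Broad underutilization rate ≈ 10.78%; headline unemployment rate ≈ 7.48%.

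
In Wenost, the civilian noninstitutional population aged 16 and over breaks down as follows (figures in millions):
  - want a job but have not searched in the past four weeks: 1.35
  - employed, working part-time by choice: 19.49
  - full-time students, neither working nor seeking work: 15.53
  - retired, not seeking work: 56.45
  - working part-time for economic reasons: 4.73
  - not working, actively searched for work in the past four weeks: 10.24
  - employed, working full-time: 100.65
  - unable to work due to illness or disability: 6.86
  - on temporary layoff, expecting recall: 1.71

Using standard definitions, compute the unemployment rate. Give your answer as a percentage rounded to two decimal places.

Unemployment rate ≈ 8.73%.

Employed = 19.49 + 4.73 + 100.65 = 124.87 million (anyone who worked, including part-time for economic reasons, counts as employed).
Unemployed = 10.24 + 1.71 = 11.95 million (jobless and actively searching, or on temporary layoff).
Labor force = 124.87 + 11.95 = 136.82 million.
Unemployment rate = 11.95 / 136.82 = 8.73%.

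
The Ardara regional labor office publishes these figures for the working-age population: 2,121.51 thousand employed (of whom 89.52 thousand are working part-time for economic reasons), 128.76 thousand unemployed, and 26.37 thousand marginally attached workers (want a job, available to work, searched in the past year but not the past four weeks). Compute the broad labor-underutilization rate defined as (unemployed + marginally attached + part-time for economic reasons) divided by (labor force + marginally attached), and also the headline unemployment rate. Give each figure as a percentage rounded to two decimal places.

Labor force = 2,121.51 + 128.76 = 2,250.27 thousand.
Numerator = 128.76 + 26.37 + 89.52 = 244.65 thousand.
Denominator = 2,250.27 + 26.37 = 2,276.64 thousand.
Broad rate = 244.65 / 2,276.64 = 10.75%.
Headline unemployment rate = 128.76 / 2,250.27 = 5.72%.

Broad underutilization rate ≈ 10.75%; headline unemployment rate ≈ 5.72%.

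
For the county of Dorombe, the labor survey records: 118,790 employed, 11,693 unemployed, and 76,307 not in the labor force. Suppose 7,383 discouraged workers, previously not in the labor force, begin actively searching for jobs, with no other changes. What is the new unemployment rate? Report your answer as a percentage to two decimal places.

Initially, labor force = 118,790 + 11,693 = 130,483, so u = 11,693/130,483 = 8.96%.
After the change, unemployed and labor force both rise by 7,383 → E = 118,790, U = 19,076, labor force = 137,866.
New unemployment rate = 19,076 / 137,866 = 13.84%.

New unemployment rate ≈ 13.84%.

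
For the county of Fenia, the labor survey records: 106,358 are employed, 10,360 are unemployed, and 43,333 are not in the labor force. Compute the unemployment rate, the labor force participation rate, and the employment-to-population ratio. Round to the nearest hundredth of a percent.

Labor force = employed + unemployed = 106,358 + 10,360 = 116,718.
Working-age population = 116,718 + 43,333 = 160,051.
Unemployment rate = 10,360 / 116,718 = 8.88%.
Labor force participation rate = 116,718 / 160,051 = 72.93%.
Employment-population ratio = 106,358 / 160,051 = 66.45%.

Unemployment rate ≈ 8.88%; labor force participation rate ≈ 72.93%; employment-population ratio ≈ 66.45%.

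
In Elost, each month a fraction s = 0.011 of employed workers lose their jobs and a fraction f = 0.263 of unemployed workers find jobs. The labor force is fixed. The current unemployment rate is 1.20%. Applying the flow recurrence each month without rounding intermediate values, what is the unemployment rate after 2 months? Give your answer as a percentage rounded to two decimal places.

Unemployment rate after two months ≈ 2.53%.

With a fixed labor force, u_{t+1} = u_t + s·(1−u_t) − f·u_t = u_t·(1−s−f) + s.
Here 1−s−f = 0.726 and s = 0.011.
u_1 = 0.012000 × 0.726 + 0.011 = 0.019712.
u_2 = 0.019712 × 0.726 + 0.011 = 0.025311.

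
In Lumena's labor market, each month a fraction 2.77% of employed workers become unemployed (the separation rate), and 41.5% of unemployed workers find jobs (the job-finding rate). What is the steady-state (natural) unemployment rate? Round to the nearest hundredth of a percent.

At steady state the flows balance: s·E = f·U, so U/(E+U) = s/(s+f).
u* = 2.77 / (2.77 + 41.5) = 2.77 / 44.27 = 6.26%.

Steady-state unemployment rate ≈ 6.26%.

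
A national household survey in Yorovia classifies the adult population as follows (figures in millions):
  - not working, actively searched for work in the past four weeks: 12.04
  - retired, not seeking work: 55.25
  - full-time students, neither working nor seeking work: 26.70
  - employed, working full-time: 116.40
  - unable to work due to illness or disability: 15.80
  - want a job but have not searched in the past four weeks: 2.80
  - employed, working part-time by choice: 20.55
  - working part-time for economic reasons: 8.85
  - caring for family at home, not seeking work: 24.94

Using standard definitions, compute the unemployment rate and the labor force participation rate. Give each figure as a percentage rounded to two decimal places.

Employed = 116.40 + 20.55 + 8.85 = 145.80 million (anyone who worked, including part-time for economic reasons, counts as employed).
Unemployed = 12.04 million.
Labor force = 145.80 + 12.04 = 157.84 million.
Not in labor force = 55.25 + 26.70 + 15.80 + 2.80 + 24.94 = 125.49 million (those not working and not actively searching are outside the labor force — including those who want a job but have given up searching).
Civilian working-age population = 157.84 + 125.49 = 283.33 million.
Unemployment rate = 12.04 / 157.84 = 7.63%.
Labor force participation rate = 157.84 / 283.33 = 55.71%.

Unemployment rate ≈ 7.63%; labor force participation rate ≈ 55.71%.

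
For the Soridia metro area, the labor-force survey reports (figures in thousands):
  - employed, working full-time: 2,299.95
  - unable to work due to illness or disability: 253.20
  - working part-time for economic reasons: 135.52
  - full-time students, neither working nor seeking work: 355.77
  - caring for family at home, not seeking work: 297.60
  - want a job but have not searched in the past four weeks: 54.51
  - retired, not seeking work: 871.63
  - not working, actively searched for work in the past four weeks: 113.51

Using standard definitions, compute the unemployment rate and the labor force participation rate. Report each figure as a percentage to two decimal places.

Unemployment rate ≈ 4.45%; labor force participation rate ≈ 58.17%.

Employed = 2,299.95 + 135.52 = 2,435.47 thousand (anyone who worked, including part-time for economic reasons, counts as employed).
Unemployed = 113.51 thousand.
Labor force = 2,435.47 + 113.51 = 2,548.98 thousand.
Not in labor force = 253.20 + 355.77 + 297.60 + 54.51 + 871.63 = 1,832.71 thousand (those not working and not actively searching are outside the labor force — including those who want a job but have given up searching).
Civilian working-age population = 2,548.98 + 1,832.71 = 4,381.69 thousand.
Unemployment rate = 113.51 / 2,548.98 = 4.45%.
Labor force participation rate = 2,548.98 / 4,381.69 = 58.17%.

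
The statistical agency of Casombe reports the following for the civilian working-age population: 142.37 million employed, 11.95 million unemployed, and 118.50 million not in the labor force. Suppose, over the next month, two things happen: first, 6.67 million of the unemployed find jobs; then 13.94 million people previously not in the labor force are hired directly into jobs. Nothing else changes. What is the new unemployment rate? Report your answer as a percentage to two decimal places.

Initially, labor force = 142.37 + 11.95 = 154.32 million, so u = 11.95/154.32 = 7.74%.
After the first change, unemployed falls and employed rises by 6.67; labor force unchanged → E = 149.04, U = 5.28, labor force = 154.32 million.
After the second change, employed and labor force both rise by 13.94; unemployed unchanged → E = 162.98, U = 5.28, labor force = 168.26 million.
New unemployment rate = 5.28 / 168.26 = 3.14%.

New unemployment rate ≈ 3.14%.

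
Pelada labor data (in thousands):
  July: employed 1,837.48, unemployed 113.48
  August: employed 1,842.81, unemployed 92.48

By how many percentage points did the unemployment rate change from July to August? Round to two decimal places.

The unemployment rate changed by −1.04 percentage points.

July: labor force = 1,837.48 + 113.48 = 1,950.96; u = 113.48/1,950.96 = 5.82%.
August: labor force = 1,842.81 + 92.48 = 1,935.29; u = 92.48/1,935.29 = 4.78%.
Change = 4.78% − 5.82% = −1.04 pp.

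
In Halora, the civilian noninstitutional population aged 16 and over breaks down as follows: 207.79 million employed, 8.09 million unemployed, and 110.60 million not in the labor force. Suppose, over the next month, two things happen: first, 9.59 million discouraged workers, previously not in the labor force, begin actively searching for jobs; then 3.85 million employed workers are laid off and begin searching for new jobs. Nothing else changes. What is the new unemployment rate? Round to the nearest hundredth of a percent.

New unemployment rate ≈ 9.55%.

Initially, labor force = 207.79 + 8.09 = 215.88 million, so u = 8.09/215.88 = 3.75%.
After the first change, unemployed and labor force both rise by 9.59 → E = 207.79, U = 17.68, labor force = 225.47 million.
After the second change, employed falls and unemployed rises by 3.85; labor force unchanged → E = 203.94, U = 21.53, labor force = 225.47 million.
New unemployment rate = 21.53 / 225.47 = 9.55%.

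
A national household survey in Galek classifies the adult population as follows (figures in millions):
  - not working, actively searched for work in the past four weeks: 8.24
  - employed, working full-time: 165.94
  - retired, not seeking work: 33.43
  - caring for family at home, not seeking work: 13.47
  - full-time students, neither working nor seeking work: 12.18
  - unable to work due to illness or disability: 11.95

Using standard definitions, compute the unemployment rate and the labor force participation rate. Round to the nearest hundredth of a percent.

Employed = 165.94 million.
Unemployed = 8.24 million.
Labor force = 165.94 + 8.24 = 174.18 million.
Not in labor force = 33.43 + 13.47 + 12.18 + 11.95 = 71.03 million (those not working and not actively searching are outside the labor force).
Civilian working-age population = 174.18 + 71.03 = 245.21 million.
Unemployment rate = 8.24 / 174.18 = 4.73%.
Labor force participation rate = 174.18 / 245.21 = 71.03%.

Unemployment rate ≈ 4.73%; labor force participation rate ≈ 71.03%.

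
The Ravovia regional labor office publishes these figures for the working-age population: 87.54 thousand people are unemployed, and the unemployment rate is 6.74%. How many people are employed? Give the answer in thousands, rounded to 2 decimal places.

Labor force = U / u = 87.54 / 0.0674 ≈ 1,298.81 thousand.
Employed = labor force − unemployed = 1,298.81 − 87.54 = 1,211.27 thousand.

About 1,211.27 thousand are employed.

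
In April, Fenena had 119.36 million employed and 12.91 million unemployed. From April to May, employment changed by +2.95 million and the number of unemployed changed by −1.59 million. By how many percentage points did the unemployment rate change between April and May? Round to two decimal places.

April: labor force = 119.36 + 12.91 = 132.27; u = 12.91/132.27 = 9.76%.
May: labor force = 122.31 + 11.32 = 133.63; u = 11.32/133.63 = 8.47%.
Change = 8.47% − 9.76% = −1.29 pp.

The unemployment rate changed by −1.29 percentage points.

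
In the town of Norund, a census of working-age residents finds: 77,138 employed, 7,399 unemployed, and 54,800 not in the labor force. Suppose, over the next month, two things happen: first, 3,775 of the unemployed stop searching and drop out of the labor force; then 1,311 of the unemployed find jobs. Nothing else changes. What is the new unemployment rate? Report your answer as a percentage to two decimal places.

Initially, labor force = 77,138 + 7,399 = 84,537, so u = 7,399/84,537 = 8.75%.
After the first change, unemployed and labor force both fall by 3,775 → E = 77,138, U = 3,624, labor force = 80,762.
After the second change, unemployed falls and employed rises by 1,311; labor force unchanged → E = 78,449, U = 2,313, labor force = 80,762.
New unemployment rate = 2,313 / 80,762 = 2.86%.

New unemployment rate ≈ 2.86%.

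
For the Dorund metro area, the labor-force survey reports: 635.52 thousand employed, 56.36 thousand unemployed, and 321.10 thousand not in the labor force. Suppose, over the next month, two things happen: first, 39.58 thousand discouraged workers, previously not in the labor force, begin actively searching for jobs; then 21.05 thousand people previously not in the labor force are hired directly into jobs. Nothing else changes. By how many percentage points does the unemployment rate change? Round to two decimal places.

Initially, labor force = 635.52 + 56.36 = 691.88 thousand, so u = 56.36/691.88 = 8.15%.
After the first change, unemployed and labor force both rise by 39.58 → E = 635.52, U = 95.94, labor force = 731.46 thousand.
After the second change, employed and labor force both rise by 21.05; unemployed unchanged → E = 656.57, U = 95.94, labor force = 752.51 thousand.
New unemployment rate = 95.94 / 752.51 = 12.75%.
Change = 12.75% − 8.15% = +4.60 percentage points.

The unemployment rate changes by +4.60 percentage points.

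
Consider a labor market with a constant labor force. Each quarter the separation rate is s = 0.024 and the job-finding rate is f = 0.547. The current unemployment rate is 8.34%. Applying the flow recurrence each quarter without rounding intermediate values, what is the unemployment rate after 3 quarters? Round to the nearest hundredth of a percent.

Unemployment rate after three quarters ≈ 4.53%.

With a fixed labor force, u_{t+1} = u_t + s·(1−u_t) − f·u_t = u_t·(1−s−f) + s.
Here 1−s−f = 0.429 and s = 0.024.
u_1 = 0.083400 × 0.429 + 0.024 = 0.059779.
u_2 = 0.059779 × 0.429 + 0.024 = 0.049645.
u_3 = 0.049645 × 0.429 + 0.024 = 0.045298.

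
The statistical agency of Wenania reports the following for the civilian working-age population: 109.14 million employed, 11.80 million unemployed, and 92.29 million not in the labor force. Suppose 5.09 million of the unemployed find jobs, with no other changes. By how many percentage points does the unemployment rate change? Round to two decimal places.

The unemployment rate changes by −4.21 percentage points.

Initially, labor force = 109.14 + 11.80 = 120.94 million, so u = 11.80/120.94 = 9.76%.
After the change, unemployed falls and employed rises by 5.09; labor force unchanged → E = 114.23, U = 6.71, labor force = 120.94 million.
New unemployment rate = 6.71 / 120.94 = 5.55%.
Change = 5.55% − 9.76% = −4.21 percentage points.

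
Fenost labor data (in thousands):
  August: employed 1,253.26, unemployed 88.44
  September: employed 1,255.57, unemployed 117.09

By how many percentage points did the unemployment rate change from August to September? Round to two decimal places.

The unemployment rate changed by +1.94 percentage points.

August: labor force = 1,253.26 + 88.44 = 1,341.70; u = 88.44/1,341.70 = 6.59%.
September: labor force = 1,255.57 + 117.09 = 1,372.66; u = 117.09/1,372.66 = 8.53%.
Change = 8.53% − 6.59% = +1.94 pp.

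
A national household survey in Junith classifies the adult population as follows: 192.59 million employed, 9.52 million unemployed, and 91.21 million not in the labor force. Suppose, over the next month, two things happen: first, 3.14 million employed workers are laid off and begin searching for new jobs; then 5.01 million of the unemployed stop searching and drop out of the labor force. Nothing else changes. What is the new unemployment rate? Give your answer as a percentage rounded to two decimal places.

New unemployment rate ≈ 3.88%.

Initially, labor force = 192.59 + 9.52 = 202.11 million, so u = 9.52/202.11 = 4.71%.
After the first change, employed falls and unemployed rises by 3.14; labor force unchanged → E = 189.45, U = 12.66, labor force = 202.11 million.
After the second change, unemployed and labor force both fall by 5.01 → E = 189.45, U = 7.65, labor force = 197.10 million.
New unemployment rate = 7.65 / 197.10 = 3.88%.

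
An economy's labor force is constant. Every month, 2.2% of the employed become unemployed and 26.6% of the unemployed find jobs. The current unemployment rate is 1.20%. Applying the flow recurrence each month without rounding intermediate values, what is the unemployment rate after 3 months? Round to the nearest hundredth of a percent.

Unemployment rate after three months ≈ 5.31%.

With a fixed labor force, u_{t+1} = u_t + s·(1−u_t) − f·u_t = u_t·(1−s−f) + s.
Here 1−s−f = 0.712 and s = 0.022.
u_1 = 0.012000 × 0.712 + 0.022 = 0.030544.
u_2 = 0.030544 × 0.712 + 0.022 = 0.043747.
u_3 = 0.043747 × 0.712 + 0.022 = 0.053148.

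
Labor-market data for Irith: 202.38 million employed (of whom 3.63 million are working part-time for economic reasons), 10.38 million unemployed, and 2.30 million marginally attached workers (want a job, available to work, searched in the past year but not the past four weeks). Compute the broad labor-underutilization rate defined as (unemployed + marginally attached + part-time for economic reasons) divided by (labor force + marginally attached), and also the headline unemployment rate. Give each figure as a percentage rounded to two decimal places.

Broad underutilization rate ≈ 7.58%; headline unemployment rate ≈ 4.88%.

Labor force = 202.38 + 10.38 = 212.76 million.
Numerator = 10.38 + 2.30 + 3.63 = 16.31 million.
Denominator = 212.76 + 2.30 = 215.06 million.
Broad rate = 16.31 / 215.06 = 7.58%.
Headline unemployment rate = 10.38 / 212.76 = 4.88%.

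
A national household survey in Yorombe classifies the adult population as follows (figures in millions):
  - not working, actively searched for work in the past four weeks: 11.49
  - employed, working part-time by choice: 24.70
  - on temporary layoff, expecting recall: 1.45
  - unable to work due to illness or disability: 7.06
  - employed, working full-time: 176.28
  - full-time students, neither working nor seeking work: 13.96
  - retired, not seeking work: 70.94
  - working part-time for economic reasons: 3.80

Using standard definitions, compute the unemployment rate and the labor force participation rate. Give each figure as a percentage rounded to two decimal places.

Unemployment rate ≈ 5.94%; labor force participation rate ≈ 70.30%.

Employed = 24.70 + 176.28 + 3.80 = 204.78 million (anyone who worked, including part-time for economic reasons, counts as employed).
Unemployed = 11.49 + 1.45 = 12.94 million (jobless and actively searching, or on temporary layoff).
Labor force = 204.78 + 12.94 = 217.72 million.
Not in labor force = 7.06 + 13.96 + 70.94 = 91.96 million (those not working and not actively searching are outside the labor force).
Civilian working-age population = 217.72 + 91.96 = 309.68 million.
Unemployment rate = 12.94 / 217.72 = 5.94%.
Labor force participation rate = 217.72 / 309.68 = 70.30%.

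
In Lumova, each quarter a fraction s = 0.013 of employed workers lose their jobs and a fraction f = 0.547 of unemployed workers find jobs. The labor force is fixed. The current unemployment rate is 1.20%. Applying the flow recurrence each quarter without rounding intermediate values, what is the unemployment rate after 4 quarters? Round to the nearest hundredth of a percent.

Unemployment rate after four quarters ≈ 2.28%.

With a fixed labor force, u_{t+1} = u_t + s·(1−u_t) − f·u_t = u_t·(1−s−f) + s.
Here 1−s−f = 0.440 and s = 0.013.
u_1 = 0.012000 × 0.440 + 0.013 = 0.018280.
u_2 = 0.018280 × 0.440 + 0.013 = 0.021043.
u_3 = 0.021043 × 0.440 + 0.013 = 0.022259.
u_4 = 0.022259 × 0.440 + 0.013 = 0.022794.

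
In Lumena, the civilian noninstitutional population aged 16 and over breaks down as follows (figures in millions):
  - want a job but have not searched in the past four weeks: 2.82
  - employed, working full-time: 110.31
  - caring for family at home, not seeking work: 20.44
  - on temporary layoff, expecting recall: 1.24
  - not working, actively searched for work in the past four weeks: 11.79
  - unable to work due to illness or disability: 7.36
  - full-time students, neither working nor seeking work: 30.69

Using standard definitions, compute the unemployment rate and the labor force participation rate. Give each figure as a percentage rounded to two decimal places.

Unemployment rate ≈ 10.56%; labor force participation rate ≈ 66.80%.

Employed = 110.31 million.
Unemployed = 1.24 + 11.79 = 13.03 million (jobless and actively searching, or on temporary layoff).
Labor force = 110.31 + 13.03 = 123.34 million.
Not in labor force = 2.82 + 20.44 + 7.36 + 30.69 = 61.31 million (those not working and not actively searching are outside the labor force — including those who want a job but have given up searching).
Civilian working-age population = 123.34 + 61.31 = 184.65 million.
Unemployment rate = 13.03 / 123.34 = 10.56%.
Labor force participation rate = 123.34 / 184.65 = 66.80%.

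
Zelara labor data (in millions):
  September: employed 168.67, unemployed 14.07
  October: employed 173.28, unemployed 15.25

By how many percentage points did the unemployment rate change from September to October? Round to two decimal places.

September: labor force = 168.67 + 14.07 = 182.74; u = 14.07/182.74 = 7.70%.
October: labor force = 173.28 + 15.25 = 188.53; u = 15.25/188.53 = 8.09%.
Change = 8.09% − 7.70% = +0.39 pp.

The unemployment rate changed by +0.39 percentage points.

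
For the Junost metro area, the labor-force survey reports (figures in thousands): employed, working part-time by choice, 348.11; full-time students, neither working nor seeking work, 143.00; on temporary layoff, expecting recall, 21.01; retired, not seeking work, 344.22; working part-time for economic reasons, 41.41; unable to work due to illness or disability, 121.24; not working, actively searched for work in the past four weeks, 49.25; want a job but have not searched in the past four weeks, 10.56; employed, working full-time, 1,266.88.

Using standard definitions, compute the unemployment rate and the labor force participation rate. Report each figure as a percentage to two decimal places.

Employed = 348.11 + 41.41 + 1,266.88 = 1,656.40 thousand (anyone who worked, including part-time for economic reasons, counts as employed).
Unemployed = 21.01 + 49.25 = 70.26 thousand (jobless and actively searching, or on temporary layoff).
Labor force = 1,656.40 + 70.26 = 1,726.66 thousand.
Not in labor force = 143.00 + 344.22 + 121.24 + 10.56 = 619.02 thousand (those not working and not actively searching are outside the labor force — including those who want a job but have given up searching).
Civilian working-age population = 1,726.66 + 619.02 = 2,345.68 thousand.
Unemployment rate = 70.26 / 1,726.66 = 4.07%.
Labor force participation rate = 1,726.66 / 2,345.68 = 73.61%.

Unemployment rate ≈ 4.07%; labor force participation rate ≈ 73.61%.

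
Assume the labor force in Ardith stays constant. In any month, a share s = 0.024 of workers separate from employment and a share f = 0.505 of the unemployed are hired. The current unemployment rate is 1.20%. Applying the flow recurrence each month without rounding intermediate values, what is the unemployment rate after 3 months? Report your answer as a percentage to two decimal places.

With a fixed labor force, u_{t+1} = u_t + s·(1−u_t) − f·u_t = u_t·(1−s−f) + s.
Here 1−s−f = 0.471 and s = 0.024.
u_1 = 0.012000 × 0.471 + 0.024 = 0.029652.
u_2 = 0.029652 × 0.471 + 0.024 = 0.037966.
u_3 = 0.037966 × 0.471 + 0.024 = 0.041882.

Unemployment rate after three months ≈ 4.19%.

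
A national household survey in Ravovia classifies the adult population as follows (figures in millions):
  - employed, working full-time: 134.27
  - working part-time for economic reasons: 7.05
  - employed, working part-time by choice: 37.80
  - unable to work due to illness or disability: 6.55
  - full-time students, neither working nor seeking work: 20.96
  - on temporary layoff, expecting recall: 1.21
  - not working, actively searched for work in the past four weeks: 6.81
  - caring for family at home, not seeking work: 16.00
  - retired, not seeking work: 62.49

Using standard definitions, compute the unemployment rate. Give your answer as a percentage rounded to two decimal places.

Unemployment rate ≈ 4.29%.

Employed = 134.27 + 7.05 + 37.80 = 179.12 million (anyone who worked, including part-time for economic reasons, counts as employed).
Unemployed = 1.21 + 6.81 = 8.02 million (jobless and actively searching, or on temporary layoff).
Labor force = 179.12 + 8.02 = 187.14 million.
Unemployment rate = 8.02 / 187.14 = 4.29%.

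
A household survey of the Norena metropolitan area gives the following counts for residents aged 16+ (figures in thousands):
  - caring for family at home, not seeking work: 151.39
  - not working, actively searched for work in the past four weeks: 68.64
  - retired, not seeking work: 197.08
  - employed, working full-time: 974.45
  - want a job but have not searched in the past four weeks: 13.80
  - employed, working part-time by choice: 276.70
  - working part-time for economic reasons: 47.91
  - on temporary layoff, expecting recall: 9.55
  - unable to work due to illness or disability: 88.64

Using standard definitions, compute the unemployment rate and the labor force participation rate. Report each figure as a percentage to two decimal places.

Unemployment rate ≈ 5.68%; labor force participation rate ≈ 75.34%.

Employed = 974.45 + 276.70 + 47.91 = 1,299.06 thousand (anyone who worked, including part-time for economic reasons, counts as employed).
Unemployed = 68.64 + 9.55 = 78.19 thousand (jobless and actively searching, or on temporary layoff).
Labor force = 1,299.06 + 78.19 = 1,377.25 thousand.
Not in labor force = 151.39 + 197.08 + 13.80 + 88.64 = 450.91 thousand (those not working and not actively searching are outside the labor force — including those who want a job but have given up searching).
Civilian working-age population = 1,377.25 + 450.91 = 1,828.16 thousand.
Unemployment rate = 78.19 / 1,377.25 = 5.68%.
Labor force participation rate = 1,377.25 / 1,828.16 = 75.34%.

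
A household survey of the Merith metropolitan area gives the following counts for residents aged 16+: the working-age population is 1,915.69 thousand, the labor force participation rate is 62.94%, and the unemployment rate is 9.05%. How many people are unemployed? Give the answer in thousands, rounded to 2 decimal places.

About 109.12 thousand are unemployed.

Labor force = 0.6294 × 1,915.69 = 1,205.74 thousand.
Unemployed = 0.0905 × 1,205.74 ≈ 109.12 thousand.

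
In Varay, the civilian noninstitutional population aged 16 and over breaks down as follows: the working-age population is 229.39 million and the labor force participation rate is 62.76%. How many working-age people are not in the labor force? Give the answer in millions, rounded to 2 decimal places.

About 85.42 million are not in the labor force.

Share not in the labor force = 1 − 0.6276 = 0.3724.
Not in labor force = 0.3724 × 229.39 ≈ 85.42 million.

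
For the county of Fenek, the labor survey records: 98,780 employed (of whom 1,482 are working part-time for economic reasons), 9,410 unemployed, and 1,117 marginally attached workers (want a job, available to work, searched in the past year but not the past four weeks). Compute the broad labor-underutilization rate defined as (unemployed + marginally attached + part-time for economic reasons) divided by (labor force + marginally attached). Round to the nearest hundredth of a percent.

Broad underutilization rate ≈ 10.99%.

Labor force = 98,780 + 9,410 = 108,190.
Numerator = 9,410 + 1,117 + 1,482 = 12,009.
Denominator = 108,190 + 1,117 = 109,307.
Broad rate = 12,009 / 109,307 = 10.99%.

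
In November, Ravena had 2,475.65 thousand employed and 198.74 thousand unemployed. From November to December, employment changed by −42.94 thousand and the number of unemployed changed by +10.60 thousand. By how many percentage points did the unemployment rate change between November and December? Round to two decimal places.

The unemployment rate changed by +0.49 percentage points.

November: labor force = 2,475.65 + 198.74 = 2,674.39; u = 198.74/2,674.39 = 7.43%.
December: labor force = 2,432.71 + 209.34 = 2,642.05; u = 209.34/2,642.05 = 7.92%.
Change = 7.92% − 7.43% = +0.49 pp.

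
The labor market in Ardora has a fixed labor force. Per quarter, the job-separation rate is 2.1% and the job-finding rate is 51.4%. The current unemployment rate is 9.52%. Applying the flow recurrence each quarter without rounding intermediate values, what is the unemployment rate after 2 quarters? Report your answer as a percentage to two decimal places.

With a fixed labor force, u_{t+1} = u_t + s·(1−u_t) − f·u_t = u_t·(1−s−f) + s.
Here 1−s−f = 0.465 and s = 0.021.
u_1 = 0.095200 × 0.465 + 0.021 = 0.065268.
u_2 = 0.065268 × 0.465 + 0.021 = 0.051350.

Unemployment rate after two quarters ≈ 5.13%.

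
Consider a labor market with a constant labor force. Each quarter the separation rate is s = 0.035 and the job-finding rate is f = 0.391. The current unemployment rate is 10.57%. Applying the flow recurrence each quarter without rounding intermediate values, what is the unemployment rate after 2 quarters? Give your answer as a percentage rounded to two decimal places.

Unemployment rate after two quarters ≈ 8.99%.

With a fixed labor force, u_{t+1} = u_t + s·(1−u_t) − f·u_t = u_t·(1−s−f) + s.
Here 1−s−f = 0.574 and s = 0.035.
u_1 = 0.105700 × 0.574 + 0.035 = 0.095672.
u_2 = 0.095672 × 0.574 + 0.035 = 0.089916.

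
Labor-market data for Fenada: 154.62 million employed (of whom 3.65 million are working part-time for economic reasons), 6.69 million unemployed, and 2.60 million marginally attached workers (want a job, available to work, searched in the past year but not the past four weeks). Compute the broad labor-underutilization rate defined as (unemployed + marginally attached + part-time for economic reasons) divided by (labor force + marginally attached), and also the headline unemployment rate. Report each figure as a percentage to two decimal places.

Labor force = 154.62 + 6.69 = 161.31 million.
Numerator = 6.69 + 2.60 + 3.65 = 12.94 million.
Denominator = 161.31 + 2.60 = 163.91 million.
Broad rate = 12.94 / 163.91 = 7.89%.
Headline unemployment rate = 6.69 / 161.31 = 4.15%.

Broad underutilization rate ≈ 7.89%; headline unemployment rate ≈ 4.15%.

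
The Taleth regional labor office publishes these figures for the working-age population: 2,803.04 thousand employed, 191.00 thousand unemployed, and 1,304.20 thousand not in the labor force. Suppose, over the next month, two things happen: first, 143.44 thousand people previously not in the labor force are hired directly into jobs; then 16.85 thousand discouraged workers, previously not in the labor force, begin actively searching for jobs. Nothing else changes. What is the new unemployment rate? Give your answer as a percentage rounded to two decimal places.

Initially, labor force = 2,803.04 + 191.00 = 2,994.04 thousand, so u = 191.00/2,994.04 = 6.38%.
After the first change, employed and labor force both rise by 143.44; unemployed unchanged → E = 2,946.48, U = 191.00, labor force = 3,137.48 thousand.
After the second change, unemployed and labor force both rise by 16.85 → E = 2,946.48, U = 207.85, labor force = 3,154.33 thousand.
New unemployment rate = 207.85 / 3,154.33 = 6.59%.

New unemployment rate ≈ 6.59%.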